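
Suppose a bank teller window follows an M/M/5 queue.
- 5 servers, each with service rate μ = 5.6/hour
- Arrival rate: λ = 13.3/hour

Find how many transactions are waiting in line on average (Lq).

Traffic intensity: ρ = λ/(cμ) = 13.3/(5×5.6) = 0.4750
Since ρ = 0.4750 < 1, system is stable.
Offered load a = λ/μ = cρ = 13.3/5.6 = 2.3750
P₀ = [ Σₙ₌₀^4 aⁿ/n! + a^5/(5!(1-ρ)) ]⁻¹
Σ = a^0/0! + a^1/1! + a^2/2! + a^3/3! + a^4/4! = 1.00000 + 2.37500 + 2.82031 + 2.23275 + 1.32569 = 9.7538
a^5/(5!(1-ρ)) = 75.5645/(120 × 0.5250) = 1.1994
P₀ = 1/(9.7538 + 1.1994) = 0.09130
Lq = P₀·a^5·ρ / (5!(1-ρ)²) = 0.091298 × 75.5645 × 0.47500 / (120 × 0.27562) = 0.09908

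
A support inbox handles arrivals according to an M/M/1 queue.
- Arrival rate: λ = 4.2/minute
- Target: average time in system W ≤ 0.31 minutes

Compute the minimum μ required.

For M/M/1: W = 1/(μ-λ)
Need W ≤ 0.31, so 1/(μ-λ) ≤ 0.31
μ - λ ≥ 1/0.31 = 3.2258
μ ≥ 4.2 + 3.2258 = 7.4258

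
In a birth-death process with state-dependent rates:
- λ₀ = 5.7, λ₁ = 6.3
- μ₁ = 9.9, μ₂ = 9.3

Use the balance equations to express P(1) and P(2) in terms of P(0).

Balance equations:
State 0: λ₀P₀ = μ₁P₁ → P₁ = (λ₀/μ₁)P₀ = (5.7/9.9)P₀ = 0.5758P₀
State 1: P₂ = (λ₀λ₁)/(μ₁μ₂)P₀ = (5.7×6.3)/(9.9×9.3)P₀ = 0.3900P₀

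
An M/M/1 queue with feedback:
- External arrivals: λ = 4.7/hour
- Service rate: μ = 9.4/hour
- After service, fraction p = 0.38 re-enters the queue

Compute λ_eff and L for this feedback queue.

Effective arrival rate: λ_eff = λ/(1-p) = 4.7/(1-0.38) = 4.7/0.62 = 7.58065
ρ = λ_eff/μ = 7.58065/9.4 = 0.806452
L = ρ/(1-ρ) = 0.806452/(1-0.806452) = 4.1667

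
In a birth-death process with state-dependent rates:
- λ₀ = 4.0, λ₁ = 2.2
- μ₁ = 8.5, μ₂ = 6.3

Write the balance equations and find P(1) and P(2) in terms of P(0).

Balance equations:
State 0: λ₀P₀ = μ₁P₁ → P₁ = (λ₀/μ₁)P₀ = (4.0/8.5)P₀ = 0.4706P₀
State 1: P₂ = (λ₀λ₁)/(μ₁μ₂)P₀ = (4.0×2.2)/(8.5×6.3)P₀ = 0.1643P₀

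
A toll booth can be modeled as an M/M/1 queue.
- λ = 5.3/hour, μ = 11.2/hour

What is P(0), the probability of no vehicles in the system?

ρ = λ/μ = 5.3/11.2 = 0.4732
P(0) = 1 - ρ = 1 - 0.4732 = 0.5268
The server is idle 52.68% of the time.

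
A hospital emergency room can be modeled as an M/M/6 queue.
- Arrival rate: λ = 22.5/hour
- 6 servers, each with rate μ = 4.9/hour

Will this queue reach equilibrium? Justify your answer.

Stability requires ρ = λ/(cμ) < 1
ρ = 22.5/(6 × 4.9) = 22.5/29.40 = 0.7653
Since 0.7653 < 1, the system is STABLE.
The servers are busy 76.53% of the time.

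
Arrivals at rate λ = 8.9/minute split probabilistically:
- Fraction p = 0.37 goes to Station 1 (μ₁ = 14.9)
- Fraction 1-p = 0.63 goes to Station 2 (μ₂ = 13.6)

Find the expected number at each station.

Effective rates: λ₁ = 8.9×0.37 = 3.293, λ₂ = 8.9×0.63 = 5.607
Station 1: ρ₁ = 3.293/14.9 = 0.2210, L₁ = ρ₁/(1-ρ₁) = 0.2210/(1-0.2210) = 0.2837
Station 2: ρ₂ = 5.607/13.6 = 0.4123, L₂ = ρ₂/(1-ρ₂) = 0.4123/(1-0.4123) = 0.7015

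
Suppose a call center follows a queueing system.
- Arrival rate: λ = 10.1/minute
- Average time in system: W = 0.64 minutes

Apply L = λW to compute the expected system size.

Little's Law: L = λW
L = 10.1 × 0.64 = 6.4640 calls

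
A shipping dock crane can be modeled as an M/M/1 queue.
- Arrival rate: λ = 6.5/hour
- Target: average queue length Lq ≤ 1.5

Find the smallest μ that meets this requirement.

For M/M/1: Lq = λ²/(μ(μ-λ))
Need Lq ≤ 1.5, i.e. μ(μ-λ) ≥ λ²/1.5
μ² - 6.5μ - 42.25/1.5 ≥ 0  →  μ² - 6.5μ - 28.16667 ≥ 0
Quadratic formula (positive root): μ = [λ + √(λ² + 4×28.16667)]/2
Discriminant: 42.25 + 4×28.16667 = 154.9167, √154.9167 = 12.4466
μ ≥ (6.5 + 12.4466)/2 = 9.4733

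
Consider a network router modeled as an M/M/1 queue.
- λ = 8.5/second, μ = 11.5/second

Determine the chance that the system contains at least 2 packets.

ρ = λ/μ = 8.5/11.5 = 0.7391
P(N ≥ n) = ρⁿ
P(N ≥ 2) = 0.7391^2
P(N ≥ 2) = 0.5463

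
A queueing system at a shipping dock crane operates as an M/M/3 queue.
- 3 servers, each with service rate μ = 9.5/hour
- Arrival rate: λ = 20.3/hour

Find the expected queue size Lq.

Traffic intensity: ρ = λ/(cμ) = 20.3/(3×9.5) = 0.7123
Since ρ = 0.7123 < 1, system is stable.
Offered load a = λ/μ = cρ = 20.3/9.5 = 2.1368
P₀ = [ Σₙ₌₀^2 aⁿ/n! + a^3/(3!(1-ρ)) ]⁻¹
Σ = a^0/0! + a^1/1! + a^2/2! = 1.00000 + 2.13684 + 2.28305 = 5.4199
a^3/(3!(1-ρ)) = 9.7570/(6 × 0.28772) = 5.6519
P₀ = 1/(5.4199 + 5.6519) = 0.09032
Lq = P₀·a^3·ρ / (3!(1-ρ)²) = 0.090319 × 9.7570 × 0.71228 / (6 × 0.082782) = 1.2637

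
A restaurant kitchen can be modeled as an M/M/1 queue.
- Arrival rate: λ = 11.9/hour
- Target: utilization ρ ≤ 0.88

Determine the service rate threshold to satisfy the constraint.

ρ = λ/μ, so μ = λ/ρ
μ ≥ 11.9/0.88 = 13.5227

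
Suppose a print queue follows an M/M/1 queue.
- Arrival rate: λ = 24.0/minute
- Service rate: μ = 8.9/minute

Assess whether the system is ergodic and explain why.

Stability requires ρ = λ/(cμ) < 1
ρ = 24.0/(1 × 8.9) = 24.0/8.90 = 2.6966
Since 2.6966 ≥ 1, the system is UNSTABLE.
Queue grows without bound. Need μ > λ = 24.0.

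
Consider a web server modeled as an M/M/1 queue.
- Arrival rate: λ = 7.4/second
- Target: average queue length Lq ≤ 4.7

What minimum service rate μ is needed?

For M/M/1: Lq = λ²/(μ(μ-λ))
Need Lq ≤ 4.7, i.e. μ(μ-λ) ≥ λ²/4.7
μ² - 7.4μ - 54.76/4.7 ≥ 0  →  μ² - 7.4μ - 11.651064 ≥ 0
Quadratic formula (positive root): μ = [λ + √(λ² + 4×11.651064)]/2
Discriminant: 54.76 + 4×11.651064 = 101.3643, √101.3643 = 10.0680
μ ≥ (7.4 + 10.0680)/2 = 8.7340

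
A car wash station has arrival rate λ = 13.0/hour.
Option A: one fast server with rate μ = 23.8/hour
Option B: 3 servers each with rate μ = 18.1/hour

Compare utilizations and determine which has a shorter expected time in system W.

Option A: single server μ = 23.8 (M/M/1)
  ρ_A = 13.0/23.8 = 0.5462
  W_A = 1/(μ-λ) = 1/(23.8-13.0) = 1/10.80 = 0.09259

Option B: 3 servers μ = 18.1 (M/M/3)
  ρ_B = λ/(cμ) = 13.0/(3×18.1) = 0.2394
  Offered load a = λ/μ = cρ = 13.0/18.1 = 0.7182
  P₀ = [ Σₙ₌₀^2 aⁿ/n! + a^3/(3!(1-ρ)) ]⁻¹
  Σ = a^0/0! + a^1/1! + a^2/2! = 1.0000 + 0.71823 + 0.25793 = 1.9762
  a^3/(3!(1-ρ)) = 0.3705/(6 × 0.7606) = 0.08119
  P₀ = 1/(1.9762 + 0.08119) = 0.4861
  Lq = P₀·a^3·ρ / (3!(1-ρ)²) = 0.4861 × 0.3705 × 0.2394 / (6 × 0.5785) = 0.01242
  Wq_B = Lq/λ = 0.0124216/13.0 = 0.00095551
  W_B = Wq_B + 1/μ = 0.00095551 + 0.055249 = 0.05620

Since W_B = 0.05620 < W_A = 0.09259, Option B (multiple servers) has the shorter time in system.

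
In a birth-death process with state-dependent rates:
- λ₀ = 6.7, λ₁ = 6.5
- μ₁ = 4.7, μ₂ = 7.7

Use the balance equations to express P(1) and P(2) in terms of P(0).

Balance equations:
State 0: λ₀P₀ = μ₁P₁ → P₁ = (λ₀/μ₁)P₀ = (6.7/4.7)P₀ = 1.4255P₀
State 1: P₂ = (λ₀λ₁)/(μ₁μ₂)P₀ = (6.7×6.5)/(4.7×7.7)P₀ = 1.2034P₀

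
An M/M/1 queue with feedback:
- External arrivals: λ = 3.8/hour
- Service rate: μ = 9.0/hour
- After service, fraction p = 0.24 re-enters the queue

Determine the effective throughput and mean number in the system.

Effective arrival rate: λ_eff = λ/(1-p) = 3.8/(1-0.24) = 3.8/0.76 = 5.0000
ρ = λ_eff/μ = 5.0000/9.0 = 0.55556
L = ρ/(1-ρ) = 0.55556/(1-0.55556) = 1.2500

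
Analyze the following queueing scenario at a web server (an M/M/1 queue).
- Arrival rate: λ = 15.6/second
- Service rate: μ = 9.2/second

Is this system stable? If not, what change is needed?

Stability requires ρ = λ/(cμ) < 1
ρ = 15.6/(1 × 9.2) = 15.6/9.20 = 1.6957
Since 1.6957 ≥ 1, the system is UNSTABLE.
Queue grows without bound. Need μ > λ = 15.6.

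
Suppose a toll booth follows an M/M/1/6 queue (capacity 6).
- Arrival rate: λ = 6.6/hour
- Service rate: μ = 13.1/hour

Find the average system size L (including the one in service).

ρ = λ/μ = 6.6/13.1 = 0.50382
P₀ = (1-ρ)/(1-ρ^(K+1)) = (1-0.50382)/(1-0.50382^7) = 0.4962/0.9918 = 0.5003
P_K = P₀×ρ^K = 0.50030 × 0.50382^6 = 0.50030 × 0.016355 = 0.008182
L = ρ[1 - (K+1)ρ^K + Kρ^(K+1)] / [(1-ρ)(1-ρ^(K+1))]
L = 0.50382 × (1 - 7×0.01636 + 6×0.008240) / ((1 - 0.50382) × (1 - 0.008240)) = 0.9572 vehicles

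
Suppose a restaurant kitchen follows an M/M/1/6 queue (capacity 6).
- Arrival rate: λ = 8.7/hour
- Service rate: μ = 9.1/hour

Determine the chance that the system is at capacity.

ρ = λ/μ = 8.7/9.1 = 0.95604
P₀ = (1-ρ)/(1-ρ^(K+1)) = (1-0.95604)/(1-0.95604^7) = 0.04396/0.2700 = 0.1628
P_K = P₀×ρ^K = 0.1628 × 0.95604^6 = 0.1628 × 0.7636 = 0.1243
Blocking probability = 12.43%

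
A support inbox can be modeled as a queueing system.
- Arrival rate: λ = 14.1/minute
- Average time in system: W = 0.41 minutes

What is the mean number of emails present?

Little's Law: L = λW
L = 14.1 × 0.41 = 5.7810 emails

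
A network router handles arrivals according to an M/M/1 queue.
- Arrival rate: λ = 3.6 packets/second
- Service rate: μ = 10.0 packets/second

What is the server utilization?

Server utilization: ρ = λ/μ
ρ = 3.6/10.0 = 0.3600
The server is busy 36.00% of the time.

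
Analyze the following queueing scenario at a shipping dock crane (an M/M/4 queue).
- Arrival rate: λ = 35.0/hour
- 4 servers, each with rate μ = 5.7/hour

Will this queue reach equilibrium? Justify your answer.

Stability requires ρ = λ/(cμ) < 1
ρ = 35.0/(4 × 5.7) = 35.0/22.80 = 1.5351
Since 1.5351 ≥ 1, the system is UNSTABLE.
Need c > λ/μ = 35.0/5.7 = 6.14.
Minimum servers needed: c = 7.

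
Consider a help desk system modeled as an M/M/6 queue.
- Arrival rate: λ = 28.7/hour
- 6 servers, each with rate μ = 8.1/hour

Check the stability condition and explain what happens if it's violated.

Stability requires ρ = λ/(cμ) < 1
ρ = 28.7/(6 × 8.1) = 28.7/48.60 = 0.5905
Since 0.5905 < 1, the system is STABLE.
The servers are busy 59.05% of the time.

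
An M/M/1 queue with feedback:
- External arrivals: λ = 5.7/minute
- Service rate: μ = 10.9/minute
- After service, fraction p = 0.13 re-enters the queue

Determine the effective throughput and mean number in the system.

Effective arrival rate: λ_eff = λ/(1-p) = 5.7/(1-0.13) = 5.7/0.87 = 6.551724
ρ = λ_eff/μ = 6.551724/10.9 = 0.601076
L = ρ/(1-ρ) = 0.601076/(1-0.601076) = 1.5067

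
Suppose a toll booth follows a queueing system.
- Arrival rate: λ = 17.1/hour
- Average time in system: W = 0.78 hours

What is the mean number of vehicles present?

Little's Law: L = λW
L = 17.1 × 0.78 = 13.3380 vehicles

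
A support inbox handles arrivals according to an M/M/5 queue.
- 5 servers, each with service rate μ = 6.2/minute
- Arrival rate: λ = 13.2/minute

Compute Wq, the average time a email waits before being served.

Traffic intensity: ρ = λ/(cμ) = 13.2/(5×6.2) = 0.4258
Since ρ = 0.4258 < 1, system is stable.
Offered load a = λ/μ = cρ = 13.2/6.2 = 2.1290
P₀ = [ Σₙ₌₀^4 aⁿ/n! + a^5/(5!(1-ρ)) ]⁻¹
Σ = a^0/0! + a^1/1! + a^2/2! + a^3/3! + a^4/4! = 1.0000 + 2.1290 + 2.2664 + 1.6084 + 0.8561 = 7.8599
a^5/(5!(1-ρ)) = 43.7433/(120 × 0.57419) = 0.6349
P₀ = 1/(7.8599 + 0.6349) = 0.1177
Lq = P₀·a^5·ρ / (5!(1-ρ)²) = 0.11772 × 43.7433 × 0.42581 / (120 × 0.32970) = 0.05542
Wq = Lq/λ = 0.055421/13.2 = 0.004199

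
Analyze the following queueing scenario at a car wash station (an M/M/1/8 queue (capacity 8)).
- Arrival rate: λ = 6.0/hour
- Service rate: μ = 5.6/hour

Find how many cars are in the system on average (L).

ρ = λ/μ = 6.0/5.6 = 1.07143
P₀ = (1-ρ)/(1-ρ^(K+1)) = (1-1.07143)/(1-1.07143^9) = -0.07143/-0.8607 = 0.08299
P_K = P₀×ρ^K = 0.08299 × 1.07143^8 = 0.08299 × 1.7366 = 0.1441
L = ρ[1 - (K+1)ρ^K + Kρ^(K+1)] / [(1-ρ)(1-ρ^(K+1))]
L = 1.07143 × (1 - 9×1.7366425 + 8×1.8606908) / ((1 - 1.07143) × (1 - 1.8606908)) = 4.4570 cars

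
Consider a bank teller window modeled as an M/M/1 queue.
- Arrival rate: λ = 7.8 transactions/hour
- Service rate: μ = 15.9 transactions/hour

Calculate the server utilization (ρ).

Server utilization: ρ = λ/μ
ρ = 7.8/15.9 = 0.4906
The server is busy 49.06% of the time.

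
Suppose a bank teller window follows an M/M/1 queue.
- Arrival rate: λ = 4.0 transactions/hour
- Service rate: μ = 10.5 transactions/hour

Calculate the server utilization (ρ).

Server utilization: ρ = λ/μ
ρ = 4.0/10.5 = 0.3810
The server is busy 38.10% of the time.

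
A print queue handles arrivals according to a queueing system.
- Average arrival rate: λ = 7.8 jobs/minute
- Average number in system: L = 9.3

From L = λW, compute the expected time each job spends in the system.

Little's Law: L = λW, so W = L/λ
W = 9.3/7.8 = 1.1923 minutes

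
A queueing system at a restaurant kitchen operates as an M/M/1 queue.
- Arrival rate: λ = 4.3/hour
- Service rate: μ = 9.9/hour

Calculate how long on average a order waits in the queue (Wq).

First, compute utilization: ρ = λ/μ = 4.3/9.9 = 0.4343
For M/M/1: Wq = λ/(μ(μ-λ))
Wq = 4.3/(9.9 × (9.9-4.3))
Wq = 4.3/(9.9 × 5.60)
Wq = 0.07756 hours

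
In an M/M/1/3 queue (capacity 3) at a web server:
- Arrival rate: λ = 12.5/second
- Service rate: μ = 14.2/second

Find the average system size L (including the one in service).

ρ = λ/μ = 12.5/14.2 = 0.88028
P₀ = (1-ρ)/(1-ρ^(K+1)) = (1-0.88028)/(1-0.88028^4) = 0.1197/0.3995 = 0.2996
P_K = P₀×ρ^K = 0.2996 × 0.88028^3 = 0.2996 × 0.6821 = 0.2044
L = ρ[1 - (K+1)ρ^K + Kρ^(K+1)] / [(1-ρ)(1-ρ^(K+1))]
L = 0.88028 × (1 - 4×0.682123 + 3×0.600459) / ((1 - 0.88028) × (1 - 0.600459)) = 1.3413 requests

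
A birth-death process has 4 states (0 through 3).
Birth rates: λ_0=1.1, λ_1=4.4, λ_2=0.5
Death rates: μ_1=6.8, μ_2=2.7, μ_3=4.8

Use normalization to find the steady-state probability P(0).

Ratios P(n)/P(0) = (λ₀···λₙ₋₁)/(μ₁···μₙ):
P(1)/P(0) = (1.1)/(6.8) = 0.16176
P(2)/P(0) = (1.1×4.4)/(6.8×2.7) = 0.26362
P(3)/P(0) = (1.1×4.4×0.5)/(6.8×2.7×4.8) = 0.027460

Normalization: ∑ P(n) = 1
P(0) × (1.0000 + 0.16176 + 0.26362 + 0.027460) = 1
P(0) × 1.4528 = 1
P(0) = 1/1.4528 = 0.6883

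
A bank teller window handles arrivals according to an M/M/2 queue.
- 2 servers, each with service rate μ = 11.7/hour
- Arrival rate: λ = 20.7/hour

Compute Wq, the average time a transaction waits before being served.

Traffic intensity: ρ = λ/(cμ) = 20.7/(2×11.7) = 0.8846
Since ρ = 0.8846 < 1, system is stable.
Offered load a = λ/μ = cρ = 20.7/11.7 = 1.7692
P₀ = [ Σₙ₌₀^1 aⁿ/n! + a^2/(2!(1-ρ)) ]⁻¹
Σ = a^0/0! + a^1/1! = 1.0000 + 1.7692 = 2.7692
a^2/(2!(1-ρ)) = 3.13018/(2 × 0.115385) = 13.5641
P₀ = 1/(2.7692 + 13.5641) = 0.06122
Lq = P₀·a^2·ρ / (2!(1-ρ)²) = 0.0612245 × 3.13018 × 0.884615 / (2 × 0.0133136) = 6.3668
Wq = Lq/λ = 6.3668/20.7 = 0.3076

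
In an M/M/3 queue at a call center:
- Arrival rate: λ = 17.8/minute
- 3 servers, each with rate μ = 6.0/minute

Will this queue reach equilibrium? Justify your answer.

Stability requires ρ = λ/(cμ) < 1
ρ = 17.8/(3 × 6.0) = 17.8/18.00 = 0.9889
Since 0.9889 < 1, the system is STABLE.
The servers are busy 98.89% of the time.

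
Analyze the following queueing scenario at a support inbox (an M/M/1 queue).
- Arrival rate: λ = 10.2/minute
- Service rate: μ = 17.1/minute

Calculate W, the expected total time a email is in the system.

First, compute utilization: ρ = λ/μ = 10.2/17.1 = 0.5965
For M/M/1: W = 1/(μ-λ)
W = 1/(17.1-10.2) = 1/6.90
W = 0.1449 minutes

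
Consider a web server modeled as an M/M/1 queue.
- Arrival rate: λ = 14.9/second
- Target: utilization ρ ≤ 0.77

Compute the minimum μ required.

ρ = λ/μ, so μ = λ/ρ
μ ≥ 14.9/0.77 = 19.3506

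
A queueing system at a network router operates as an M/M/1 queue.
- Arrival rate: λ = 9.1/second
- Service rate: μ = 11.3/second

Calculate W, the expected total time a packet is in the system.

First, compute utilization: ρ = λ/μ = 9.1/11.3 = 0.8053
For M/M/1: W = 1/(μ-λ)
W = 1/(11.3-9.1) = 1/2.20
W = 0.4545 seconds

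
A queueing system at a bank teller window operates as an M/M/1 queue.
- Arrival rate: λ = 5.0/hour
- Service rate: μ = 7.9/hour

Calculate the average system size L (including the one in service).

ρ = λ/μ = 5.0/7.9 = 0.6329
For M/M/1: L = λ/(μ-λ)
L = 5.0/(7.9-5.0) = 5.0/2.90
L = 1.7241 transactions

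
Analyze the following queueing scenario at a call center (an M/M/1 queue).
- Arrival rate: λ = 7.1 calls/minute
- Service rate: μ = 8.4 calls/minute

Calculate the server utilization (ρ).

Server utilization: ρ = λ/μ
ρ = 7.1/8.4 = 0.8452
The server is busy 84.52% of the time.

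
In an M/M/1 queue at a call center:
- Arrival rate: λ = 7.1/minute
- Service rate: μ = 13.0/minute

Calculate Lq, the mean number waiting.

ρ = λ/μ = 7.1/13.0 = 0.5462
For M/M/1: Lq = λ²/(μ(μ-λ))
Lq = 50.41/(13.0 × 5.90)
Lq = 0.6572 calls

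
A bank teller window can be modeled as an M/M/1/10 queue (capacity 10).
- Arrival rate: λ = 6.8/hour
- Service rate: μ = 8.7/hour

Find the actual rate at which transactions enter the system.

ρ = λ/μ = 6.8/8.7 = 0.78161
P₀ = (1-ρ)/(1-ρ^(K+1)) = (1-0.78161)/(1-0.78161^11) = 0.2184/0.9335 = 0.2340
P_K = P₀×ρ^K = 0.2340 × 0.78161^10 = 0.2340 × 0.08509 = 0.01991
λ_eff = λ(1-P_K) = 6.8 × (1 - 0.01991) = 6.8 × 0.98009 = 6.6646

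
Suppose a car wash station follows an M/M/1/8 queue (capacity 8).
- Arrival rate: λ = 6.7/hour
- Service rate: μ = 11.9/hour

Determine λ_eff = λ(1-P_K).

ρ = λ/μ = 6.7/11.9 = 0.56303
P₀ = (1-ρ)/(1-ρ^(K+1)) = (1-0.56303)/(1-0.56303^9) = 0.4370/0.9943 = 0.4395
P_K = P₀×ρ^K = 0.43947 × 0.56303^8 = 0.43947 × 0.010098 = 0.004438
λ_eff = λ(1-P_K) = 6.7 × (1 - 0.004438) = 6.7 × 0.99556 = 6.6703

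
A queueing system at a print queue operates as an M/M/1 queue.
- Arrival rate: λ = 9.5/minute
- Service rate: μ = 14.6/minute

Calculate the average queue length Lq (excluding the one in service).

ρ = λ/μ = 9.5/14.6 = 0.6507
For M/M/1: Lq = λ²/(μ(μ-λ))
Lq = 90.25/(14.6 × 5.10)
Lq = 1.2121 jobs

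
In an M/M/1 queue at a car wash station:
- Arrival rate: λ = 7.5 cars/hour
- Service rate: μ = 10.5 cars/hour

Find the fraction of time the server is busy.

Server utilization: ρ = λ/μ
ρ = 7.5/10.5 = 0.7143
The server is busy 71.43% of the time.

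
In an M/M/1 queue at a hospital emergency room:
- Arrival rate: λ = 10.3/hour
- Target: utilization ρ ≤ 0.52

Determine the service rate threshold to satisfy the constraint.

ρ = λ/μ, so μ = λ/ρ
μ ≥ 10.3/0.52 = 19.8077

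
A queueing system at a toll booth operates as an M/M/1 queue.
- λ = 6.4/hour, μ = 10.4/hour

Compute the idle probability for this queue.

ρ = λ/μ = 6.4/10.4 = 0.6154
P(0) = 1 - ρ = 1 - 0.6154 = 0.3846
The server is idle 38.46% of the time.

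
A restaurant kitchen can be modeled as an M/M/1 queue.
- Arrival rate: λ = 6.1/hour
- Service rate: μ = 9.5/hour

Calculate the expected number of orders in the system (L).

ρ = λ/μ = 6.1/9.5 = 0.6421
For M/M/1: L = λ/(μ-λ)
L = 6.1/(9.5-6.1) = 6.1/3.40
L = 1.7941 orders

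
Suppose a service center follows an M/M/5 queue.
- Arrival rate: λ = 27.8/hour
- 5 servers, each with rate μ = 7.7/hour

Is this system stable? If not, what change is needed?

Stability requires ρ = λ/(cμ) < 1
ρ = 27.8/(5 × 7.7) = 27.8/38.50 = 0.7221
Since 0.7221 < 1, the system is STABLE.
The servers are busy 72.21% of the time.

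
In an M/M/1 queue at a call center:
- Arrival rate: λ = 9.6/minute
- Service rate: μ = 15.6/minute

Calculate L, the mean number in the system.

ρ = λ/μ = 9.6/15.6 = 0.6154
For M/M/1: L = λ/(μ-λ)
L = 9.6/(15.6-9.6) = 9.6/6.00
L = 1.6000 calls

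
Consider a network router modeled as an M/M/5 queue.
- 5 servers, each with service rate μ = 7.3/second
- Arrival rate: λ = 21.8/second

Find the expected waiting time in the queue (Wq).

Traffic intensity: ρ = λ/(cμ) = 21.8/(5×7.3) = 0.5973
Since ρ = 0.5973 < 1, system is stable.
Offered load a = λ/μ = cρ = 21.8/7.3 = 2.9863
P₀ = [ Σₙ₌₀^4 aⁿ/n! + a^5/(5!(1-ρ)) ]⁻¹
Σ = a^0/0! + a^1/1! + a^2/2! + a^3/3! + a^4/4! = 1.0000 + 2.9863 + 4.4590 + 4.4386 + 3.3138 = 16.1977
a^5/(5!(1-ρ)) = 237.5025/(120 × 0.40274) = 4.9143
P₀ = 1/(16.1977 + 4.9143) = 0.04737
Lq = P₀·a^5·ρ / (5!(1-ρ)²) = 0.04737 × 237.5025 × 0.5973 / (120 × 0.1622) = 0.3452
Wq = Lq/λ = 0.3452/21.8 = 0.01583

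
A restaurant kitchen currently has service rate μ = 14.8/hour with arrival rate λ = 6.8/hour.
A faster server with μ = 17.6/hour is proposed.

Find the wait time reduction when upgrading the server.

System 1: ρ₁ = 6.8/14.8 = 0.4595, W₁ = 1/(14.8-6.8) = 0.1250
System 2: ρ₂ = 6.8/17.6 = 0.3864, W₂ = 1/(17.6-6.8) = 0.09259
Improvement: (W₁-W₂)/W₁ = (0.1250-0.09259)/0.1250 = 25.93%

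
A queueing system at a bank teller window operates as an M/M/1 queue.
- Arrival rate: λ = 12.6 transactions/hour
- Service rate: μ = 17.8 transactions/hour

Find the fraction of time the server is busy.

Server utilization: ρ = λ/μ
ρ = 12.6/17.8 = 0.7079
The server is busy 70.79% of the time.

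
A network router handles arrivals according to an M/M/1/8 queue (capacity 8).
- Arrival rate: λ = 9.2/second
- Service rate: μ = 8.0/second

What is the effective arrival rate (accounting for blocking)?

ρ = λ/μ = 9.2/8.0 = 1.1500
P₀ = (1-ρ)/(1-ρ^(K+1)) = (1-1.1500)/(1-1.1500^9) = -0.1500/-2.5179 = 0.05957
P_K = P₀×ρ^K = 0.05957 × 1.1500^8 = 0.05957 × 3.0590 = 0.1822
λ_eff = λ(1-P_K) = 9.2 × (1 - 0.18224) = 9.2 × 0.81776 = 7.5234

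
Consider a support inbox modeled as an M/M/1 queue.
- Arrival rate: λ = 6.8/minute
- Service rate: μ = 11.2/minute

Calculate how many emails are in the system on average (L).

ρ = λ/μ = 6.8/11.2 = 0.6071
For M/M/1: L = λ/(μ-λ)
L = 6.8/(11.2-6.8) = 6.8/4.40
L = 1.5455 emails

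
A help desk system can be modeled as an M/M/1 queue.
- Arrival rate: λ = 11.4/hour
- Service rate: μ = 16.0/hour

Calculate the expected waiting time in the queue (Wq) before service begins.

First, compute utilization: ρ = λ/μ = 11.4/16.0 = 0.7125
For M/M/1: Wq = λ/(μ(μ-λ))
Wq = 11.4/(16.0 × (16.0-11.4))
Wq = 11.4/(16.0 × 4.60)
Wq = 0.1549 hours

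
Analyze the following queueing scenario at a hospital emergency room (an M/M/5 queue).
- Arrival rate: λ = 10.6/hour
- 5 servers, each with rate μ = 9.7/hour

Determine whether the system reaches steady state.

Stability requires ρ = λ/(cμ) < 1
ρ = 10.6/(5 × 9.7) = 10.6/48.50 = 0.2186
Since 0.2186 < 1, the system is STABLE.
The servers are busy 21.86% of the time.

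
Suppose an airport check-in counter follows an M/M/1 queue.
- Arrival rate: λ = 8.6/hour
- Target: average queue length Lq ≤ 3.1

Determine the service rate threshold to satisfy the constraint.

For M/M/1: Lq = λ²/(μ(μ-λ))
Need Lq ≤ 3.1, i.e. μ(μ-λ) ≥ λ²/3.1
μ² - 8.6μ - 73.96/3.1 ≥ 0  →  μ² - 8.6μ - 23.858065 ≥ 0
Quadratic formula (positive root): μ = [λ + √(λ² + 4×23.858065)]/2
Discriminant: 73.96 + 4×23.858065 = 169.3923, √169.3923 = 13.0151
μ ≥ (8.6 + 13.0151)/2 = 10.8075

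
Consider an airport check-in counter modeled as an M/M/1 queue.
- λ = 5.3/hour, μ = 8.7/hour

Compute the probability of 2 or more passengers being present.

ρ = λ/μ = 5.3/8.7 = 0.6092
P(N ≥ n) = ρⁿ
P(N ≥ 2) = 0.6092^2
P(N ≥ 2) = 0.3711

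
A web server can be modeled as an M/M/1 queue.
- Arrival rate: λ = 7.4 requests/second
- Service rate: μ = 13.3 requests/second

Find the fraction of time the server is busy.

Server utilization: ρ = λ/μ
ρ = 7.4/13.3 = 0.5564
The server is busy 55.64% of the time.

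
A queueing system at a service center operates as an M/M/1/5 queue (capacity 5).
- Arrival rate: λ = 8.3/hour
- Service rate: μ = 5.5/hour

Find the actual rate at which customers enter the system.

ρ = λ/μ = 8.3/5.5 = 1.5091
P₀ = (1-ρ)/(1-ρ^(K+1)) = (1-1.5091)/(1-1.5091^6) = -0.5091/-10.8116 = 0.04709
P_K = P₀×ρ^K = 0.04709 × 1.5091^5 = 0.04709 × 7.8269 = 0.3686
λ_eff = λ(1-P_K) = 8.3 × (1 - 0.36855) = 8.3 × 0.63145 = 5.2410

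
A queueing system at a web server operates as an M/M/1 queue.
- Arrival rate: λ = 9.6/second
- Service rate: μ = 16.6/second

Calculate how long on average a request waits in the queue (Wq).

First, compute utilization: ρ = λ/μ = 9.6/16.6 = 0.5783
For M/M/1: Wq = λ/(μ(μ-λ))
Wq = 9.6/(16.6 × (16.6-9.6))
Wq = 9.6/(16.6 × 7.00)
Wq = 0.08262 seconds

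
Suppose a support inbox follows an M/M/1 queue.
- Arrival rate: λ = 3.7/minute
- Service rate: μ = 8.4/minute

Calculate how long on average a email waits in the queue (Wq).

First, compute utilization: ρ = λ/μ = 3.7/8.4 = 0.4405
For M/M/1: Wq = λ/(μ(μ-λ))
Wq = 3.7/(8.4 × (8.4-3.7))
Wq = 3.7/(8.4 × 4.70)
Wq = 0.09372 minutes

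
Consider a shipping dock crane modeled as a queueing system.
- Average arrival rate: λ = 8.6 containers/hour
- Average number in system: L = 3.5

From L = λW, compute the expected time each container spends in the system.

Little's Law: L = λW, so W = L/λ
W = 3.5/8.6 = 0.4070 hours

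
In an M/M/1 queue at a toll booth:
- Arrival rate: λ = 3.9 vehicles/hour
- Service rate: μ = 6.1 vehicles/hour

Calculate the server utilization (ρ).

Server utilization: ρ = λ/μ
ρ = 3.9/6.1 = 0.6393
The server is busy 63.93% of the time.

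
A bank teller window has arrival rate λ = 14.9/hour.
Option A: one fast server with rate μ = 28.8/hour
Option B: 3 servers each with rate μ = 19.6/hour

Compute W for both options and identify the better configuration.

Option A: single server μ = 28.8 (M/M/1)
  ρ_A = 14.9/28.8 = 0.5174
  W_A = 1/(μ-λ) = 1/(28.8-14.9) = 1/13.90 = 0.07194

Option B: 3 servers μ = 19.6 (M/M/3)
  ρ_B = λ/(cμ) = 14.9/(3×19.6) = 0.2534
  Offered load a = λ/μ = cρ = 14.9/19.6 = 0.7602
  P₀ = [ Σₙ₌₀^2 aⁿ/n! + a^3/(3!(1-ρ)) ]⁻¹
  Σ = a^0/0! + a^1/1! + a^2/2! = 1.0000 + 0.7602 + 0.2890 = 2.0492
  a^3/(3!(1-ρ)) = 0.4393/(6 × 0.7466) = 0.09807
  P₀ = 1/(2.0492 + 0.09807) = 0.4657
  Lq = P₀·a^3·ρ / (3!(1-ρ)²) = 0.4657 × 0.4393 × 0.2534 / (6 × 0.5574) = 0.01550
  Wq_B = Lq/λ = 0.01550/14.9 = 0.001040
  W_B = Wq_B + 1/μ = 0.001040 + 0.05102 = 0.05206

Since W_B = 0.05206 < W_A = 0.07194, Option B (multiple servers) has the shorter time in system.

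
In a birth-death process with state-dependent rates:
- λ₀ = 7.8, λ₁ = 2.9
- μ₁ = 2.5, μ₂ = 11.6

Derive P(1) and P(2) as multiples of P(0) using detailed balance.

Balance equations:
State 0: λ₀P₀ = μ₁P₁ → P₁ = (λ₀/μ₁)P₀ = (7.8/2.5)P₀ = 3.1200P₀
State 1: P₂ = (λ₀λ₁)/(μ₁μ₂)P₀ = (7.8×2.9)/(2.5×11.6)P₀ = 0.7800P₀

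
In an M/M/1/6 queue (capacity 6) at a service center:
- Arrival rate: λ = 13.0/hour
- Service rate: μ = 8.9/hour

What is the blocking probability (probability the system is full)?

ρ = λ/μ = 13.0/8.9 = 1.46067
P₀ = (1-ρ)/(1-ρ^(K+1)) = (1-1.46067)/(1-1.46067^7) = -0.4607/-13.1862 = 0.03494
P_K = P₀×ρ^K = 0.03494 × 1.46067^6 = 0.03494 × 9.7121 = 0.3393
Blocking probability = 33.93%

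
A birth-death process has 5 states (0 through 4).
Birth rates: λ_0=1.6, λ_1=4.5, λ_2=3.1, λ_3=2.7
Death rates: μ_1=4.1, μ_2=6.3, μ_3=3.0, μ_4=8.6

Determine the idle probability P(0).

Ratios P(n)/P(0) = (λ₀···λₙ₋₁)/(μ₁···μₙ):
P(1)/P(0) = (1.6)/(4.1) = 0.39024
P(2)/P(0) = (1.6×4.5)/(4.1×6.3) = 0.27875
P(3)/P(0) = (1.6×4.5×3.1)/(4.1×6.3×3.0) = 0.28804
P(4)/P(0) = (1.6×4.5×3.1×2.7)/(4.1×6.3×3.0×8.6) = 0.090430

Normalization: ∑ P(n) = 1
P(0) × (1.0000 + 0.39024 + 0.27875 + 0.28804 + 0.090430) = 1
P(0) × 2.0475 = 1
P(0) = 1/2.0475 = 0.4884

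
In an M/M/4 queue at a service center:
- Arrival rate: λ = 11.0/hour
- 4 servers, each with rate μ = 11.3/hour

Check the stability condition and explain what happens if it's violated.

Stability requires ρ = λ/(cμ) < 1
ρ = 11.0/(4 × 11.3) = 11.0/45.20 = 0.2434
Since 0.2434 < 1, the system is STABLE.
The servers are busy 24.34% of the time.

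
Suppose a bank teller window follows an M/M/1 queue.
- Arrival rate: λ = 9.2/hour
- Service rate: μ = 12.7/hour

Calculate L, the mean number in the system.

ρ = λ/μ = 9.2/12.7 = 0.7244
For M/M/1: L = λ/(μ-λ)
L = 9.2/(12.7-9.2) = 9.2/3.50
L = 2.6286 transactions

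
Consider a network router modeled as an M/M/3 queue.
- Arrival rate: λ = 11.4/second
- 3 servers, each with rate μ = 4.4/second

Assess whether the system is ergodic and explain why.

Stability requires ρ = λ/(cμ) < 1
ρ = 11.4/(3 × 4.4) = 11.4/13.20 = 0.8636
Since 0.8636 < 1, the system is STABLE.
The servers are busy 86.36% of the time.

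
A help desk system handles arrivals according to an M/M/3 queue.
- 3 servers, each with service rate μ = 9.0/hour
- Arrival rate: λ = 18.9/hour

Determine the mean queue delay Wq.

Traffic intensity: ρ = λ/(cμ) = 18.9/(3×9.0) = 0.7000
Since ρ = 0.7000 < 1, system is stable.
Offered load a = λ/μ = cρ = 18.9/9.0 = 2.1000
P₀ = [ Σₙ₌₀^2 aⁿ/n! + a^3/(3!(1-ρ)) ]⁻¹
Σ = a^0/0! + a^1/1! + a^2/2! = 1.0000 + 2.1000 + 2.2050 = 5.3050
a^3/(3!(1-ρ)) = 9.2610/(6 × 0.3000) = 5.1450
P₀ = 1/(5.3050 + 5.1450) = 0.09569
Lq = P₀·a^3·ρ / (3!(1-ρ)²) = 0.09569 × 9.2610 × 0.7000 / (6 × 0.09000) = 1.1488
Wq = Lq/λ = 1.1488/18.9 = 0.06078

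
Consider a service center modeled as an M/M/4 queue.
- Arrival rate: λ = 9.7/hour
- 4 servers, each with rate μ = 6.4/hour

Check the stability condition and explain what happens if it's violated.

Stability requires ρ = λ/(cμ) < 1
ρ = 9.7/(4 × 6.4) = 9.7/25.60 = 0.3789
Since 0.3789 < 1, the system is STABLE.
The servers are busy 37.89% of the time.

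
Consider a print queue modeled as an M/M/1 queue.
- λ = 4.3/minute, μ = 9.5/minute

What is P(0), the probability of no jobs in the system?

ρ = λ/μ = 4.3/9.5 = 0.4526
P(0) = 1 - ρ = 1 - 0.4526 = 0.5474
The server is idle 54.74% of the time.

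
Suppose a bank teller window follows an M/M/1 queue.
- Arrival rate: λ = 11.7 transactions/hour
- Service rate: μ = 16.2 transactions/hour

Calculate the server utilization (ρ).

Server utilization: ρ = λ/μ
ρ = 11.7/16.2 = 0.7222
The server is busy 72.22% of the time.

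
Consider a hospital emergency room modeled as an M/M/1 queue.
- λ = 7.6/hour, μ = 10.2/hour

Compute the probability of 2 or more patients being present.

ρ = λ/μ = 7.6/10.2 = 0.7451
P(N ≥ n) = ρⁿ
P(N ≥ 2) = 0.7451^2
P(N ≥ 2) = 0.5552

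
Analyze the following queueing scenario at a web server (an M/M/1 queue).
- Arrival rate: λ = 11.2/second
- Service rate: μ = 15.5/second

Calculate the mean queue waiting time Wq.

First, compute utilization: ρ = λ/μ = 11.2/15.5 = 0.7226
For M/M/1: Wq = λ/(μ(μ-λ))
Wq = 11.2/(15.5 × (15.5-11.2))
Wq = 11.2/(15.5 × 4.30)
Wq = 0.1680 seconds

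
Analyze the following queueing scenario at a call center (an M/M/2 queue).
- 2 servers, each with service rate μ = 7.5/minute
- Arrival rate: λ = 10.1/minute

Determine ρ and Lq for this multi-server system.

Traffic intensity: ρ = λ/(cμ) = 10.1/(2×7.5) = 0.6733
Since ρ = 0.6733 < 1, system is stable.
Offered load a = λ/μ = cρ = 10.1/7.5 = 1.3467
P₀ = [ Σₙ₌₀^1 aⁿ/n! + a^2/(2!(1-ρ)) ]⁻¹
Σ = a^0/0! + a^1/1! = 1.0000 + 1.3467 = 2.3467
a^2/(2!(1-ρ)) = 1.81351/(2 × 0.326667) = 2.7758
P₀ = 1/(2.3467 + 2.7758) = 0.1952
Lq = P₀·a^2·ρ / (2!(1-ρ)²) = 0.1952 × 1.8135 × 0.6733 / (2 × 0.1067) = 1.1169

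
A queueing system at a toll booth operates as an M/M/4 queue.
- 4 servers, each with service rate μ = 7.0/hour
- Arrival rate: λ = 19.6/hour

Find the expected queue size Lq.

Traffic intensity: ρ = λ/(cμ) = 19.6/(4×7.0) = 0.7000
Since ρ = 0.7000 < 1, system is stable.
Offered load a = λ/μ = cρ = 19.6/7.0 = 2.8000
P₀ = [ Σₙ₌₀^3 aⁿ/n! + a^4/(4!(1-ρ)) ]⁻¹
Σ = a^0/0! + a^1/1! + a^2/2! + a^3/3! = 1.0000 + 2.8000 + 3.9200 + 3.6587 = 11.3787
a^4/(4!(1-ρ)) = 61.4656/(24 × 0.3000) = 8.5369
P₀ = 1/(11.3787 + 8.5369) = 0.05021
Lq = P₀·a^4·ρ / (4!(1-ρ)²) = 0.05021 × 61.4656 × 0.7000 / (24 × 0.09000) = 1.0002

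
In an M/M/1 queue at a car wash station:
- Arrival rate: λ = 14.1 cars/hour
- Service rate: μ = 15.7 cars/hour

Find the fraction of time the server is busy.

Server utilization: ρ = λ/μ
ρ = 14.1/15.7 = 0.8981
The server is busy 89.81% of the time.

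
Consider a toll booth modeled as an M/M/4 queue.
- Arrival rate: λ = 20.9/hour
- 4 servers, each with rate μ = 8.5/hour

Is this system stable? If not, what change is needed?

Stability requires ρ = λ/(cμ) < 1
ρ = 20.9/(4 × 8.5) = 20.9/34.00 = 0.6147
Since 0.6147 < 1, the system is STABLE.
The servers are busy 61.47% of the time.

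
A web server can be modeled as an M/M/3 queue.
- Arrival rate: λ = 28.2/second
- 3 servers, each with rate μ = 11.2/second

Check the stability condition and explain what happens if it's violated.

Stability requires ρ = λ/(cμ) < 1
ρ = 28.2/(3 × 11.2) = 28.2/33.60 = 0.8393
Since 0.8393 < 1, the system is STABLE.
The servers are busy 83.93% of the time.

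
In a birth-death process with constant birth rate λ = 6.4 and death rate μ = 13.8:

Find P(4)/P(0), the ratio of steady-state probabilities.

For constant rates: P(n)/P(0) = (λ/μ)^n
P(4)/P(0) = (6.4/13.8)^4 = 0.46377^4 = 0.04626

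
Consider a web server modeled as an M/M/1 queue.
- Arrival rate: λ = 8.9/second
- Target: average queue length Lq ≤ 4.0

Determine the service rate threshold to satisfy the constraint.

For M/M/1: Lq = λ²/(μ(μ-λ))
Need Lq ≤ 4.0, i.e. μ(μ-λ) ≥ λ²/4.0
μ² - 8.9μ - 79.21/4.0 ≥ 0  →  μ² - 8.9μ - 19.8025 ≥ 0
Quadratic formula (positive root): μ = [λ + √(λ² + 4×19.8025)]/2
Discriminant: 79.21 + 4×19.8025 = 158.4200, √158.4200 = 12.586501
μ ≥ (8.9 + 12.586501)/2 = 10.7433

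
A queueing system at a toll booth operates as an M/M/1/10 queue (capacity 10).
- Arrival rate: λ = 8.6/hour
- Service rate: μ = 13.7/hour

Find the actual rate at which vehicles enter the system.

ρ = λ/μ = 8.6/13.7 = 0.62774
P₀ = (1-ρ)/(1-ρ^(K+1)) = (1-0.62774)/(1-0.62774^11) = 0.3723/0.9940 = 0.3745
P_K = P₀×ρ^K = 0.3745 × 0.62774^10 = 0.3745 × 0.009502 = 0.003558
λ_eff = λ(1-P_K) = 8.6 × (1 - 0.003558) = 8.6 × 0.99644 = 8.5694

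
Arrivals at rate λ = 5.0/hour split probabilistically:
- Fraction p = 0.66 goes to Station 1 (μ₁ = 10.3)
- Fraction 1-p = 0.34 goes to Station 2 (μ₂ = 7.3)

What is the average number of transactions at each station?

Effective rates: λ₁ = 5.0×0.66 = 3.3, λ₂ = 5.0×0.34 = 1.7
Station 1: ρ₁ = 3.3/10.3 = 0.32039, L₁ = ρ₁/(1-ρ₁) = 0.32039/(1-0.32039) = 0.4714
Station 2: ρ₂ = 1.7/7.3 = 0.2329, L₂ = ρ₂/(1-ρ₂) = 0.2329/(1-0.2329) = 0.3036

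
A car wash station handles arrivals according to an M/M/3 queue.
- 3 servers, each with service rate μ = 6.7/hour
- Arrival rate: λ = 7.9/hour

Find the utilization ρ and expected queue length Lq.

Traffic intensity: ρ = λ/(cμ) = 7.9/(3×6.7) = 0.3930
Since ρ = 0.3930 < 1, system is stable.
Offered load a = λ/μ = cρ = 7.9/6.7 = 1.1791
P₀ = [ Σₙ₌₀^2 aⁿ/n! + a^3/(3!(1-ρ)) ]⁻¹
Σ = a^0/0! + a^1/1! + a^2/2! = 1.0000 + 1.1791 + 0.6951 = 2.8742
a^3/(3!(1-ρ)) = 1.6393/(6 × 0.6070) = 0.4501
P₀ = 1/(2.8742 + 0.4501) = 0.3008
Lq = P₀·a^3·ρ / (3!(1-ρ)²) = 0.30081 × 1.6393 × 0.39303 / (6 × 0.36841) = 0.08768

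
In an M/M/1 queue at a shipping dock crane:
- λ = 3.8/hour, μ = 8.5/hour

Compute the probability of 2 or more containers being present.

ρ = λ/μ = 3.8/8.5 = 0.4471
P(N ≥ n) = ρⁿ
P(N ≥ 2) = 0.4471^2
P(N ≥ 2) = 0.1999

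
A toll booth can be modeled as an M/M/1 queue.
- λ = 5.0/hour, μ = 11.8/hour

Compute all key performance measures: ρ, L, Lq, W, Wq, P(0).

Step 1: ρ = λ/μ = 5.0/11.8 = 0.4237
Step 2: L = λ/(μ-λ) = 5.0/6.80 = 0.7353
Step 3: Lq = λ²/(μ(μ-λ)) = 25.00/(11.8×6.80) = 0.3116
Step 4: W = 1/(μ-λ) = 1/6.80 = 0.14706
Step 5: Wq = λ/(μ(μ-λ)) = 5.0/(11.8×6.80) = 0.06231
Step 6: P(0) = 1-ρ = 0.5763
Verify: L = λW = 5.0×0.14706 = 0.7353 ✔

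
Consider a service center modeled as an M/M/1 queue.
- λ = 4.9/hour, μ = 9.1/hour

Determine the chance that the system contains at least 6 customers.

ρ = λ/μ = 4.9/9.1 = 0.53846
P(N ≥ n) = ρⁿ
P(N ≥ 6) = 0.53846^6
P(N ≥ 6) = 0.02437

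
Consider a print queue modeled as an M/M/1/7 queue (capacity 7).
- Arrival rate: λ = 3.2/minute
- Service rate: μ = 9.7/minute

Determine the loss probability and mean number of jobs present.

ρ = λ/μ = 3.2/9.7 = 0.3299
P₀ = (1-ρ)/(1-ρ^(K+1)) = (1-0.3299)/(1-0.3299^8) = 0.6701/0.9999 = 0.6702
P_K = P₀×ρ^K = 0.6702 × 0.3299^7 = 0.6702 × 0.0004253 = 0.0002850
Blocking probability P_7 = 0.0002850 (0.02850%)
L = ρ[1 - (K+1)ρ^K + Kρ^(K+1)] / [(1-ρ)(1-ρ^(K+1))]
L = 0.3299 × (1 - 8×0.0004253 + 7×0.0001403) / ((1 - 0.3299) × (1 - 0.0001403)) = 0.4912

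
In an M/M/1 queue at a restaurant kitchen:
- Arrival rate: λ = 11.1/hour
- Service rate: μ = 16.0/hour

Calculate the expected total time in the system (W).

First, compute utilization: ρ = λ/μ = 11.1/16.0 = 0.6937
For M/M/1: W = 1/(μ-λ)
W = 1/(16.0-11.1) = 1/4.90
W = 0.2041 hours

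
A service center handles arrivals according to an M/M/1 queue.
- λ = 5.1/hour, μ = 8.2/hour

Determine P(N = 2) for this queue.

ρ = λ/μ = 5.1/8.2 = 0.6220
P(n) = (1-ρ)ρⁿ
P(2) = (1-0.6220) × 0.6220^2
P(2) = 0.3780 × 0.3869
P(2) = 0.1462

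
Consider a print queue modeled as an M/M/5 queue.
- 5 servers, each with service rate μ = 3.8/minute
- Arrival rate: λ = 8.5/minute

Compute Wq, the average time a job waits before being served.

Traffic intensity: ρ = λ/(cμ) = 8.5/(5×3.8) = 0.4474
Since ρ = 0.4474 < 1, system is stable.
Offered load a = λ/μ = cρ = 8.5/3.8 = 2.2368
P₀ = [ Σₙ₌₀^4 aⁿ/n! + a^5/(5!(1-ρ)) ]⁻¹
Σ = a^0/0! + a^1/1! + a^2/2! + a^3/3! + a^4/4! = 1.00000 + 2.23684 + 2.50173 + 1.86533 + 1.04311 = 8.6470
a^5/(5!(1-ρ)) = 55.9985/(120 × 0.55263) = 0.8444
P₀ = 1/(8.6470 + 0.8444) = 0.1054
Lq = P₀·a^5·ρ / (5!(1-ρ)²) = 0.10536 × 55.9985 × 0.44737 / (120 × 0.30540) = 0.07202
Wq = Lq/λ = 0.07202/8.5 = 0.008473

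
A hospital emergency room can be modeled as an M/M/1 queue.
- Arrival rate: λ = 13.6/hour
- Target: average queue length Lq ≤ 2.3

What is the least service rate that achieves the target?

For M/M/1: Lq = λ²/(μ(μ-λ))
Need Lq ≤ 2.3, i.e. μ(μ-λ) ≥ λ²/2.3
μ² - 13.6μ - 184.96/2.3 ≥ 0  →  μ² - 13.6μ - 80.4174 ≥ 0
Quadratic formula (positive root): μ = [λ + √(λ² + 4×80.4174)]/2
Discriminant: 184.96 + 4×80.4174 = 506.6296, √506.6296 = 22.5084
μ ≥ (13.6 + 22.5084)/2 = 18.0542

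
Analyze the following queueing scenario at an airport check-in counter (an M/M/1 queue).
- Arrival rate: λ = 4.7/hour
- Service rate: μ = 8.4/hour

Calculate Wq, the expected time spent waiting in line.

First, compute utilization: ρ = λ/μ = 4.7/8.4 = 0.5595
For M/M/1: Wq = λ/(μ(μ-λ))
Wq = 4.7/(8.4 × (8.4-4.7))
Wq = 4.7/(8.4 × 3.70)
Wq = 0.1512 hours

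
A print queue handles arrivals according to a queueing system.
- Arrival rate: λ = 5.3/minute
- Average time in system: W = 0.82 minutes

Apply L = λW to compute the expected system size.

Little's Law: L = λW
L = 5.3 × 0.82 = 4.3460 jobs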